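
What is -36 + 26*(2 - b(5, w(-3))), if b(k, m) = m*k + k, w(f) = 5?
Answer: -764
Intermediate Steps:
b(k, m) = k + k*m (b(k, m) = k*m + k = k + k*m)
-36 + 26*(2 - b(5, w(-3))) = -36 + 26*(2 - 5*(1 + 5)) = -36 + 26*(2 - 5*6) = -36 + 26*(2 - 1*30) = -36 + 26*(2 - 30) = -36 + 26*(-28) = -36 - 728 = -764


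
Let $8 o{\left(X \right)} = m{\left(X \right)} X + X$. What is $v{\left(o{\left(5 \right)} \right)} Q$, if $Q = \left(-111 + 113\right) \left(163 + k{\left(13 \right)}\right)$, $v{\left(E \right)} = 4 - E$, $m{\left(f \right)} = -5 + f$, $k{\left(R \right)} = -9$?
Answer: $\frac{2079}{2} \approx 1039.5$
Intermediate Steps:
$o{\left(X \right)} = \frac{X}{8} + \frac{X \left(-5 + X\right)}{8}$ ($o{\left(X \right)} = \frac{\left(-5 + X\right) X + X}{8} = \frac{X \left(-5 + X\right) + X}{8} = \frac{X + X \left(-5 + X\right)}{8} = \frac{X}{8} + \frac{X \left(-5 + X\right)}{8}$)
$Q = 308$ ($Q = \left(-111 + 113\right) \left(163 - 9\right) = 2 \cdot 154 = 308$)
$v{\left(o{\left(5 \right)} \right)} Q = \left(4 - \frac{1}{8} \cdot 5 \left(-4 + 5\right)\right) 308 = \left(4 - \frac{1}{8} \cdot 5 \cdot 1\right) 308 = \left(4 - \frac{5}{8}\right) 308 = \frac{27}{8} \cdot 308 = \frac{2079}{2}$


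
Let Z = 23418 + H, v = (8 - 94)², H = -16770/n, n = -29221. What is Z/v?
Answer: 171078537/54029629 ≈ 3.1664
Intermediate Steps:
H = 16770/29221 (H = -16770/(-29221) = -16770*(-1/29221) = 16770/29221 ≈ 0.57390)
v = 7396 (v = (-86)² = 7396)
Z = 684314148/29221 (Z = 23418 + 16770/29221 = 684314148/29221 ≈ 23419.)
Z/v = (684314148/29221)/7396 = (684314148/29221)*(1/7396) = 171078537/54029629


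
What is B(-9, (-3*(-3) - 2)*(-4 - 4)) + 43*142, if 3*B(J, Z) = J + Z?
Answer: 18253/3 ≈ 6084.3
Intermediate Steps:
B(J, Z) = J/3 + Z/3 (B(J, Z) = (J + Z)/3 = J/3 + Z/3)
B(-9, (-3*(-3) - 2)*(-4 - 4)) + 43*142 = ((⅓)*(-9) + ((-3*(-3) - 2)*(-4 - 4))/3) + 43*142 = (-3 + ((9 - 2)*(-8))/3) + 6106 = (-3 + (7*(-8))/3) + 6106 = (-3 + (⅓)*(-56)) + 6106 = (-3 - 56/3) + 6106 = -65/3 + 6106 = 18253/3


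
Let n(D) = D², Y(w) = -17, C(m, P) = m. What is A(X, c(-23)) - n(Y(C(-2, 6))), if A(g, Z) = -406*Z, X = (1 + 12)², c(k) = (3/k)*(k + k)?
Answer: -2725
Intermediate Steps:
c(k) = 6 (c(k) = (3/k)*(2*k) = 6)
X = 169 (X = 13² = 169)
A(X, c(-23)) - n(Y(C(-2, 6))) = -406*6 - 1*(-17)² = -2436 - 1*289 = -2436 - 289 = -2725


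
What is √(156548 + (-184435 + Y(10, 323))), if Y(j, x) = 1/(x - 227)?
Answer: I*√16062906/24 ≈ 166.99*I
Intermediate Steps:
Y(j, x) = 1/(-227 + x)
√(156548 + (-184435 + Y(10, 323))) = √(156548 + (-184435 + 1/(-227 + 323))) = √(156548 + (-184435 + 1/96)) = √(156548 - 17705759/96) = √(-2677151/96) = I*√16062906/24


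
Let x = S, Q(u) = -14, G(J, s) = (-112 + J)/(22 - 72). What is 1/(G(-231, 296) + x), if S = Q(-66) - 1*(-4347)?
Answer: 50/216993 ≈ 0.00023042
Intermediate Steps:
G(J, s) = 56/25 - J/50 (G(J, s) = (-112 + J)/(-50) = (-112 + J)*(-1/50) = 56/25 - J/50)
S = 4333 (S = -14 - 1*(-4347) = -14 + 4347 = 4333)
x = 4333
1/(G(-231, 296) + x) = 1/((56/25 - 1/50*(-231)) + 4333) = 1/((56/25 + 231/50) + 4333) = 1/(343/50 + 4333) = 1/(216993/50) = 50/216993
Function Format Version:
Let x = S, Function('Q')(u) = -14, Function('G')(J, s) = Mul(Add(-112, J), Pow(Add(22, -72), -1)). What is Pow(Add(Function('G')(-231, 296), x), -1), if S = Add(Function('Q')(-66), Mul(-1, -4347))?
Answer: Rational(50, 216993) ≈ 0.00023042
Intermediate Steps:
Function('G')(J, s) = Add(Rational(56, 25), Mul(Rational(-1, 50), J)) (Function('G')(J, s) = Mul(Add(-112, J), Pow(-50, -1)) = Mul(Add(-112, J), Rational(-1, 50)) = Add(Rational(56, 25), Mul(Rational(-1, 50), J)))
S = 4333 (S = Add(-14, Mul(-1, -4347)) = Add(-14, 4347) = 4333)
x = 4333
Pow(Add(Function('G')(-231, 296), x), -1) = Pow(Add(Add(Rational(56, 25), Mul(Rational(-1, 50), -231)), 4333), -1) = Pow(Add(Add(Rational(56, 25), Rational(231, 50)), 4333), -1) = Pow(Add(Rational(343, 50), 4333), -1) = Pow(Rational(216993, 50), -1) = Rational(50, 216993)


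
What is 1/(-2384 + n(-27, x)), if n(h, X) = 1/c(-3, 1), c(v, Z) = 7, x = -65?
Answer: -7/16687 ≈ -0.00041949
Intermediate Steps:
n(h, X) = ⅐ (n(h, X) = 1/7 = ⅐)
1/(-2384 + n(-27, x)) = 1/(-2384 + ⅐) = 1/(-16687/7) = -7/16687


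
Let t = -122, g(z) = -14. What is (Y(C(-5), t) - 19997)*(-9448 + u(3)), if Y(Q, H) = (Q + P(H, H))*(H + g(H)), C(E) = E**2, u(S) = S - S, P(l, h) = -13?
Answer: 204350792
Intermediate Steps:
u(S) = 0
Y(Q, H) = (-14 + H)*(-13 + Q) (Y(Q, H) = (Q - 13)*(H - 14) = (-13 + Q)*(-14 + H) = (-14 + H)*(-13 + Q))
(Y(C(-5), t) - 19997)*(-9448 + u(3)) = ((182 - 14*(-5)**2 - 13*(-122) - 122*(-5)**2) - 19997)*(-9448 + 0) = ((182 - 14*25 + 1586 - 122*25) - 19997)*(-9448) = ((182 - 350 + 1586 - 3050) - 19997)*(-9448) = (-1632 - 19997)*(-9448) = -21629*(-9448) = 204350792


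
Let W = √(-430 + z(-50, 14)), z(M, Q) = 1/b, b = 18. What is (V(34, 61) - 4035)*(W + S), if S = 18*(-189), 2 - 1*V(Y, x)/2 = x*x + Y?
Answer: 39262482 - 3847*I*√15478/2 ≈ 3.9262e+7 - 2.393e+5*I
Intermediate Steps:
V(Y, x) = 4 - 2*Y - 2*x² (V(Y, x) = 4 - 2*(x*x + Y) = 4 - 2*(x² + Y) = 4 - 2*(Y + x²) = 4 + (-2*Y - 2*x²) = 4 - 2*Y - 2*x²)
S = -3402
z(M, Q) = 1/18
W = I*√15478/6 (W = √(-430 + 1/18) = √(-7739/18) = I*√15478/6 ≈ 20.735*I)
(V(34, 61) - 4035)*(W + S) = ((4 - 2*34 - 2*61²) - 4035)*(I*√15478/6 - 3402) = ((4 - 68 - 2*3721) - 4035)*(-3402 + I*√15478/6) = ((4 - 68 - 7442) - 4035)*(-3402 + I*√15478/6) = (-7506 - 4035)*(-3402 + I*√15478/6) = -11541*(-3402 + I*√15478/6) = 39262482 - 3847*I*√15478/2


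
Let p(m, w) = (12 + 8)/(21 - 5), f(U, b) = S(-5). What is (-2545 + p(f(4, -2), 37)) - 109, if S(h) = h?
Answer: -10611/4 ≈ -2652.8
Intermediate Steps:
f(U, b) = -5
p(m, w) = 5/4 (p(m, w) = 20/16 = 20*(1/16) = 5/4)
(-2545 + p(f(4, -2), 37)) - 109 = (-2545 + 5/4) - 109 = -10175/4 - 109 = -10611/4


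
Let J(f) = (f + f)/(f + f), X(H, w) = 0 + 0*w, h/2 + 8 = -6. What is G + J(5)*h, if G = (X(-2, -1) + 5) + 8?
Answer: -15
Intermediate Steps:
h = -28 (h = -16 + 2*(-6) = -16 - 12 = -28)
X(H, w) = 0 (X(H, w) = 0 + 0 = 0)
J(f) = 1 (J(f) = (2*f)/((2*f)) = (2*f)*(1/(2*f)) = 1)
G = 13 (G = (0 + 5) + 8 = 5 + 8 = 13)
G + J(5)*h = 13 + 1*(-28) = 13 - 28 = -15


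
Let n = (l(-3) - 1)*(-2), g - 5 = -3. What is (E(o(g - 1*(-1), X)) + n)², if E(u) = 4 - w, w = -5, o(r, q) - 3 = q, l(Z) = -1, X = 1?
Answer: 169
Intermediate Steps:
g = 2 (g = 5 - 3 = 2)
o(r, q) = 3 + q
n = 4 (n = (-1 - 1)*(-2) = -2*(-2) = 4)
E(u) = 9 (E(u) = 4 - 1*(-5) = 4 + 5 = 9)
(E(o(g - 1*(-1), X)) + n)² = (9 + 4)² = 13² = 169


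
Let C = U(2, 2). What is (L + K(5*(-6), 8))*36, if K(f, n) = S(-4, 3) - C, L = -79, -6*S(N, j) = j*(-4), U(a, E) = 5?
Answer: -2952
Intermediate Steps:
S(N, j) = 2*j/3 (S(N, j) = -j*(-4)/6 = -(-2)*j/3 = 2*j/3)
C = 5
K(f, n) = -3 (K(f, n) = (⅔)*3 - 1*5 = 2 - 5 = -3)
(L + K(5*(-6), 8))*36 = (-79 - 3)*36 = -82*36 = -2952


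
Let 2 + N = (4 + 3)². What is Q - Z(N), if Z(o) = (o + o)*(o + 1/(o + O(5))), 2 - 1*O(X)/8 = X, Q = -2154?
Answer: -151250/23 ≈ -6576.1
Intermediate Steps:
O(X) = 16 - 8*X
N = 47 (N = -2 + (4 + 3)² = -2 + 7² = -2 + 49 = 47)
Z(o) = 2*o*(o + 1/(-24 + o)) (Z(o) = (o + o)*(o + 1/(o + (16 - 8*5))) = (2*o)*(o + 1/(o + (16 - 40))) = (2*o)*(o + 1/(o - 24)) = (2*o)*(o + 1/(-24 + o)) = 2*o*(o + 1/(-24 + o)))
Q - Z(N) = -2154 - 2*47*(1 + 47² - 24*47)/(-24 + 47) = -2154 - 2*47*(1 + 2209 - 1128)/23 = -2154 - 2*47*1082/23 = -2154 - 1*101708/23 = -2154 - 101708/23 = -151250/23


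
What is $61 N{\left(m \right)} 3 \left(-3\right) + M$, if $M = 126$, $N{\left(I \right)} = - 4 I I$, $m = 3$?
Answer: $19890$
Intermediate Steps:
$N{\left(I \right)} = - 4 I^{2}$
$61 N{\left(m \right)} 3 \left(-3\right) + M = 61 - 4 \cdot 3^{2} \cdot 3 \left(-3\right) + 126 = 61 \left(-4\right) 9 \cdot 3 \left(-3\right) + 126 = 61 \left(-36\right) 3 \left(-3\right) + 126 = 61 \left(\left(-108\right) \left(-3\right)\right) + 126 = 61 \cdot 324 + 126 = 19764 + 126 = 19890$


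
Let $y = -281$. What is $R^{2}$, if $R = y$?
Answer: $78961$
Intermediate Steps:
$R = -281$
$R^{2} = \left(-281\right)^{2} = 78961$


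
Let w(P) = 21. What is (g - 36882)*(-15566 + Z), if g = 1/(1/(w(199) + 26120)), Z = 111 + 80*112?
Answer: 69762795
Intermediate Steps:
Z = 9071 (Z = 111 + 8960 = 9071)
g = 26141 (g = 1/(1/(21 + 26120)) = 1/(1/26141) = 26141)
(g - 36882)*(-15566 + Z) = (26141 - 36882)*(-15566 + 9071) = -10741*(-6495) = 69762795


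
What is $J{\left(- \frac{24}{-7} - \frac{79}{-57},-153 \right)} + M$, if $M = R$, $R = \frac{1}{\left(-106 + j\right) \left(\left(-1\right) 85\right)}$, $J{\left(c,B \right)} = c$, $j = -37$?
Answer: $\frac{23350154}{4849845} \approx 4.8146$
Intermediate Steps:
$R = \frac{1}{12155}$ ($R = \frac{1}{\left(-106 - 37\right) \left(\left(-1\right) 85\right)} = \frac{1}{\left(-143\right) \left(-85\right)} = \frac{1}{12155} \approx 8.2271 \cdot 10^{-5}$)
$M = \frac{1}{12155} \approx 8.2271 \cdot 10^{-5}$
$J{\left(- \frac{24}{-7} - \frac{79}{-57},-153 \right)} + M = \left(- \frac{24}{-7} - \frac{79}{-57}\right) + \frac{1}{12155} = \left(\left(-24\right) \left(- \frac{1}{7}\right) - - \frac{79}{57}\right) + \frac{1}{12155} = \left(\frac{24}{7} + \frac{79}{57}\right) + \frac{1}{12155} = \frac{1921}{399} + \frac{1}{12155} = \frac{23350154}{4849845}$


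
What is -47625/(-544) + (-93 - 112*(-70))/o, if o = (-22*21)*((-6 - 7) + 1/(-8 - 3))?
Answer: 1141603/12852 ≈ 88.827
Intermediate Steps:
o = 6048 (o = -462*(-13 + 1/(-11)) = -462*(-13 - 1/11) = -462*(-144/11) = 6048)
-47625/(-544) + (-93 - 112*(-70))/o = -47625/(-544) + (-93 - 112*(-70))/6048 = -47625*(-1/544) + (-93 + 7840)*(1/6048) = 47625/544 + 7747*(1/6048) = 47625/544 + 7747/6048 = 1141603/12852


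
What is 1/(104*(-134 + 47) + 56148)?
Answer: 1/47100 ≈ 2.1231e-5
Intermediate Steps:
1/(104*(-134 + 47) + 56148) = 1/(104*(-87) + 56148) = 1/(-9048 + 56148) = 1/47100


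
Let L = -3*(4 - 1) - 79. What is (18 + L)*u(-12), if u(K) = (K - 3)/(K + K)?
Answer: -175/4 ≈ -43.750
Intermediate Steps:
u(K) = (-3 + K)/(2*K) (u(K) = (-3 + K)/((2*K)) = (-3 + K)*(1/(2*K)) = (-3 + K)/(2*K))
L = -88 (L = -3*3 - 79 = -9 - 79 = -88)
(18 + L)*u(-12) = (18 - 88)*((½)*(-3 - 12)/(-12)) = -35*(-1)*(-15)/12 = -70*5/8 = -175/4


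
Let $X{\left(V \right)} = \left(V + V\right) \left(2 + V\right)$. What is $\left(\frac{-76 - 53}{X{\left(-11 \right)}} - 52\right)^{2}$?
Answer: $\frac{12075625}{4356} \approx 2772.2$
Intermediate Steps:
$X{\left(V \right)} = 2 V \left(2 + V\right)$
$\left(\frac{-76 - 53}{X{\left(-11 \right)}} - 52\right)^{2} = \left(\frac{-76 - 53}{2 \left(-11\right) \left(2 - 11\right)} - 52\right)^{2} = \left(\frac{-76 - 53}{2 \left(-11\right) \left(-9\right)} - 52\right)^{2} = \left(- \frac{129}{198} - 52\right)^{2} = \left(\left(-129\right) \frac{1}{198} - 52\right)^{2} = \left(- \frac{43}{66} - 52\right)^{2} = \left(- \frac{3475}{66}\right)^{2} = \frac{12075625}{4356}$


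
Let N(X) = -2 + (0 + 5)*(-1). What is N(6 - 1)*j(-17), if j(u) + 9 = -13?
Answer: 154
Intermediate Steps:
j(u) = -22 (j(u) = -9 - 13 = -22)
N(X) = -7 (N(X) = -2 + 5*(-1) = -2 - 5 = -7)
N(6 - 1)*j(-17) = -7*(-22) = 154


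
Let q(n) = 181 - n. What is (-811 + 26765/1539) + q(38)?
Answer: -1001287/1539 ≈ -650.61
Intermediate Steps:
(-811 + 26765/1539) + q(38) = (-811 + 26765/1539) + (181 - 1*38) = (-811 + 26765*(1/1539)) + (181 - 38) = (-811 + 26765/1539) + 143 = -1221364/1539 + 143 = -1001287/1539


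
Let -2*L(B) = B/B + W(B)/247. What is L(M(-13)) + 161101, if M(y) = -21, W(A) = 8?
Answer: 79583639/494 ≈ 1.6110e+5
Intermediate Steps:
L(B) = -255/494 (L(B) = -(B/B + 8/247)/2 = -(1 + 8*(1/247))/2 = -(1 + 8/247)/2 = -½*255/247 = -255/494)
L(M(-13)) + 161101 = -255/494 + 161101 = 79583639/494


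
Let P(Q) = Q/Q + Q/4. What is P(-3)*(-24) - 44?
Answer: -50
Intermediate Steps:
P(Q) = 1 + Q/4 (P(Q) = 1 + Q*(¼) = 1 + Q/4)
P(-3)*(-24) - 44 = (1 + (¼)*(-3))*(-24) - 44 = (1 - ¾)*(-24) - 44 = (¼)*(-24) - 44 = -6 - 44 = -50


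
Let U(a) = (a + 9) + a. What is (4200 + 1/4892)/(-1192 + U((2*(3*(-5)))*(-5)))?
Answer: -20546401/4319636 ≈ -4.7565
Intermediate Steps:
U(a) = 9 + 2*a (U(a) = (9 + a) + a = 9 + 2*a)
(4200 + 1/4892)/(-1192 + U((2*(3*(-5)))*(-5))) = (4200 + 1/4892)/(-1192 + (9 + 2*((2*(3*(-5)))*(-5)))) = (4200 + 1/4892)/(-1192 + (9 + 2*((2*(-15))*(-5)))) = 20546401/(4892*(-1192 + (9 + 2*(-30*(-5))))) = 20546401/(4892*(-1192 + (9 + 2*150))) = 20546401/(4892*(-1192 + (9 + 300))) = 20546401/(4892*(-1192 + 309)) = (20546401/4892)/(-883) = (20546401/4892)*(-1/883) = -20546401/4319636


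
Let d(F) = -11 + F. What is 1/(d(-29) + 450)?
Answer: 1/410 ≈ 0.0024390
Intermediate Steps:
1/(d(-29) + 450) = 1/((-11 - 29) + 450) = 1/(-40 + 450) = 1/410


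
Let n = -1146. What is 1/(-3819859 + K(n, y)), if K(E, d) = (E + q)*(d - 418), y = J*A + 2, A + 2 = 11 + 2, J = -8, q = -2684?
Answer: -1/1889539 ≈ -5.2923e-7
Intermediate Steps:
A = 11 (A = -2 + (11 + 2) = -2 + 13 = 11)
y = -86 (y = -8*11 + 2 = -88 + 2 = -86)
K(E, d) = (-2684 + E)*(-418 + d) (K(E, d) = (E - 2684)*(d - 418) = (-2684 + E)*(-418 + d))
1/(-3819859 + K(n, y)) = 1/(-3819859 + (1121912 - 2684*(-86) - 418*(-1146) - 1146*(-86))) = 1/(-3819859 + (1121912 + 230824 + 479028 + 98556)) = 1/(-3819859 + 1930320) = 1/(-1889539) = -1/1889539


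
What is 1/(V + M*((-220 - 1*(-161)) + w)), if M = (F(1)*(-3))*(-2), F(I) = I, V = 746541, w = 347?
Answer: 1/748269 ≈ 1.3364e-6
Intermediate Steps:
M = 6 (M = (1*(-3))*(-2) = -3*(-2) = 6)
1/(V + M*((-220 - 1*(-161)) + w)) = 1/(746541 + 6*((-220 - 1*(-161)) + 347)) = 1/(746541 + 6*((-220 + 161) + 347)) = 1/(746541 + 6*(-59 + 347)) = 1/(746541 + 6*288) = 1/(746541 + 1728) = 1/748269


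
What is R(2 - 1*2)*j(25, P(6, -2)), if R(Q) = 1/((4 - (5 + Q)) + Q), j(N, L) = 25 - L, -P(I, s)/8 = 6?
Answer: -73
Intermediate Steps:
P(I, s) = -48 (P(I, s) = -8*6 = -48)
R(Q) = -1 (R(Q) = 1/((4 + (-5 - Q)) + Q) = 1/((-1 - Q) + Q) = 1/(-1) = -1)
R(2 - 1*2)*j(25, P(6, -2)) = -(25 - 1*(-48)) = -(25 + 48) = -1*73 = -73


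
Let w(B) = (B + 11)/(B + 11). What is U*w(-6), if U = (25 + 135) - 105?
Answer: 55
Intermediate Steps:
U = 55 (U = 160 - 105 = 55)
w(B) = 1 (w(B) = (11 + B)/(11 + B) = 1)
U*w(-6) = 55*1 = 55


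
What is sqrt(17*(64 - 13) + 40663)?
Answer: sqrt(41530) ≈ 203.79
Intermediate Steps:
sqrt(17*(64 - 13) + 40663) = sqrt(17*51 + 40663) = sqrt(867 + 40663) = sqrt(41530)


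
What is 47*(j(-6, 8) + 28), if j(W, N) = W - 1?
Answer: 987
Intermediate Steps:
j(W, N) = -1 + W
47*(j(-6, 8) + 28) = 47*((-1 - 6) + 28) = 47*(-7 + 28) = 47*21 = 987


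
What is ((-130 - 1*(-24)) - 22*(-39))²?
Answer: 565504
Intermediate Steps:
((-130 - 1*(-24)) - 22*(-39))² = ((-130 + 24) + 858)² = (-106 + 858)² = 752² = 565504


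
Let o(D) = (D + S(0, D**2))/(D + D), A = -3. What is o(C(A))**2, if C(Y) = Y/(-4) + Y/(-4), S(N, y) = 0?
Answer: 1/4 ≈ 0.25000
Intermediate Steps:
C(Y) = -Y/2 (C(Y) = Y*(-1/4) + Y*(-1/4) = -Y/4 - Y/4 = -Y/2)
o(D) = 1/2 (o(D) = (D + 0)/(D + D) = D/((2*D)) = D*(1/(2*D)) = 1/2)
o(C(A))**2 = (1/2)**2 = 1/4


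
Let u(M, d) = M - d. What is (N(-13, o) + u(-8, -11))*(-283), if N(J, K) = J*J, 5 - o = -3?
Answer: -48676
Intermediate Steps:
o = 8 (o = 5 - 1*(-3) = 5 + 3 = 8)
N(J, K) = J²
(N(-13, o) + u(-8, -11))*(-283) = ((-13)² + (-8 - 1*(-11)))*(-283) = (169 + (-8 + 11))*(-283) = (169 + 3)*(-283) = 172*(-283) = -48676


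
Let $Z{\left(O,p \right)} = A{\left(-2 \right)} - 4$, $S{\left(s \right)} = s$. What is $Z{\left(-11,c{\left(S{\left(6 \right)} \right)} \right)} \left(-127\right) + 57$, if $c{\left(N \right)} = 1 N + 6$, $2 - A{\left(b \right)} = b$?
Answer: $57$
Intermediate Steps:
$A{\left(b \right)} = 2 - b$
$c{\left(N \right)} = 6 + N$ ($c{\left(N \right)} = N + 6 = 6 + N$)
$Z{\left(O,p \right)} = 0$ ($Z{\left(O,p \right)} = \left(2 - -2\right) - 4 = \left(2 + 2\right) - 4 = 4 - 4 = 0$)
$Z{\left(-11,c{\left(S{\left(6 \right)} \right)} \right)} \left(-127\right) + 57 = 0 \left(-127\right) + 57 = 0 + 57 = 57$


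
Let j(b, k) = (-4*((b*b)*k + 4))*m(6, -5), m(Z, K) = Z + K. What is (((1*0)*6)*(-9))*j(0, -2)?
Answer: 0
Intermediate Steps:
m(Z, K) = K + Z
j(b, k) = -16 - 4*k*b² (j(b, k) = (-4*((b*b)*k + 4))*(-5 + 6) = -4*(b²*k + 4)*1 = -4*(k*b² + 4)*1 = -4*(4 + k*b²)*1 = (-16 - 4*k*b²)*1 = -16 - 4*k*b²)
(((1*0)*6)*(-9))*j(0, -2) = (((1*0)*6)*(-9))*(-16 - 4*(-2)*0²) = ((0*6)*(-9))*(-16 - 4*(-2)*0) = (0*(-9))*(-16 + 0) = 0*(-16) = 0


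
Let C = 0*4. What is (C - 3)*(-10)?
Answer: 30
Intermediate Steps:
C = 0
(C - 3)*(-10) = (0 - 3)*(-10) = -3*(-10) = 30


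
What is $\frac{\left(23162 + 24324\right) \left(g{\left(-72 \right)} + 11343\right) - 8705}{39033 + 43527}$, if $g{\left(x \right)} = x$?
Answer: $\frac{535206001}{82560} \approx 6482.6$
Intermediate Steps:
$\frac{\left(23162 + 24324\right) \left(g{\left(-72 \right)} + 11343\right) - 8705}{39033 + 43527} = \frac{\left(23162 + 24324\right) \left(-72 + 11343\right) - 8705}{39033 + 43527} = \frac{47486 \cdot 11271 - 8705}{82560} = \left(535214706 - 8705\right) \frac{1}{82560} = 535206001 \cdot \frac{1}{82560} = \frac{535206001}{82560}$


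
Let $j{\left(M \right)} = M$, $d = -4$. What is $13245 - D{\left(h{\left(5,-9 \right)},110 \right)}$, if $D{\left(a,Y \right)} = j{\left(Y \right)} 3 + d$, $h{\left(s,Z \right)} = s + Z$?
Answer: $12919$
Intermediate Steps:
$h{\left(s,Z \right)} = Z + s$
$D{\left(a,Y \right)} = -4 + 3 Y$ ($D{\left(a,Y \right)} = Y 3 - 4 = 3 Y - 4 = -4 + 3 Y$)
$13245 - D{\left(h{\left(5,-9 \right)},110 \right)} = 13245 - \left(-4 + 3 \cdot 110\right) = 13245 - \left(-4 + 330\right) = 13245 - 326 = 12919$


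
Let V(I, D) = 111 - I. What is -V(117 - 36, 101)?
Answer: -30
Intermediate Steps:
-V(117 - 36, 101) = -(111 - (117 - 36)) = -(111 - 1*81) = -(111 - 81) = -1*30 = -30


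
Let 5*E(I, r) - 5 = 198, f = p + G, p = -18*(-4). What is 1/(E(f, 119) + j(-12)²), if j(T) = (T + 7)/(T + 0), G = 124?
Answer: 720/29357 ≈ 0.024526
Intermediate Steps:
j(T) = (7 + T)/T
p = 72
f = 196 (f = 72 + 124 = 196)
E(I, r) = 203/5 (E(I, r) = 1 + (⅕)*198 = 1 + 198/5 = 203/5)
1/(E(f, 119) + j(-12)²) = 1/(203/5 + ((7 - 12)/(-12))²) = 1/(203/5 + (-1/12*(-5))²) = 1/(203/5 + (5/12)²) = 1/(203/5 + 25/144) = 1/(29357/720) = 720/29357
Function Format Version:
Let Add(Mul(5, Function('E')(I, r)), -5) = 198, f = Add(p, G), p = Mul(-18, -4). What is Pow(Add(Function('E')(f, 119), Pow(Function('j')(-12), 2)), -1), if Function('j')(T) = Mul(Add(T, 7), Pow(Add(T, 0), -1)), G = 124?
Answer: Rational(720, 29357) ≈ 0.024526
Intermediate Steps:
Function('j')(T) = Mul(Pow(T, -1), Add(7, T)) (Function('j')(T) = Mul(Add(7, T), Pow(T, -1)) = Mul(Pow(T, -1), Add(7, T)))
p = 72
f = 196 (f = Add(72, 124) = 196)
Function('E')(I, r) = Rational(203, 5) (Function('E')(I, r) = Add(1, Mul(Rational(1, 5), 198)) = Add(1, Rational(198, 5)) = Rational(203, 5))
Pow(Add(Function('E')(f, 119), Pow(Function('j')(-12), 2)), -1) = Pow(Add(Rational(203, 5), Pow(Mul(Pow(-12, -1), Add(7, -12)), 2)), -1) = Pow(Add(Rational(203, 5), Pow(Mul(Rational(-1, 12), -5), 2)), -1) = Pow(Add(Rational(203, 5), Pow(Rational(5, 12), 2)), -1) = Pow(Add(Rational(203, 5), Rational(25, 144)), -1) = Pow(Rational(29357, 720), -1) = Rational(720, 29357)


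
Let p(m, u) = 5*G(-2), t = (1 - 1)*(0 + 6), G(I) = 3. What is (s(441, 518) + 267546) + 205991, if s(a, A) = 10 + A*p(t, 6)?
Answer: 481317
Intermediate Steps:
t = 0 (t = 0*6 = 0)
p(m, u) = 15 (p(m, u) = 5*3 = 15)
s(a, A) = 10 + 15*A (s(a, A) = 10 + A*15 = 10 + 15*A)
(s(441, 518) + 267546) + 205991 = ((10 + 15*518) + 267546) + 205991 = ((10 + 7770) + 267546) + 205991 = (7780 + 267546) + 205991 = 275326 + 205991 = 481317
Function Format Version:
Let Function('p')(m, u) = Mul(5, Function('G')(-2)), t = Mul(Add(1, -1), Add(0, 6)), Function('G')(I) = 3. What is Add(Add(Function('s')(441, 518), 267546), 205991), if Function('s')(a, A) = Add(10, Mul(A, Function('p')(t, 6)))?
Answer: 481317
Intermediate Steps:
t = 0 (t = Mul(0, 6) = 0)
Function('p')(m, u) = 15 (Function('p')(m, u) = Mul(5, 3) = 15)
Function('s')(a, A) = Add(10, Mul(15, A)) (Function('s')(a, A) = Add(10, Mul(A, 15)) = Add(10, Mul(15, A)))
Add(Add(Function('s')(441, 518), 267546), 205991) = Add(Add(Add(10, Mul(15, 518)), 267546), 205991) = Add(Add(Add(10, 7770), 267546), 205991) = Add(Add(7780, 267546), 205991) = Add(275326, 205991) = 481317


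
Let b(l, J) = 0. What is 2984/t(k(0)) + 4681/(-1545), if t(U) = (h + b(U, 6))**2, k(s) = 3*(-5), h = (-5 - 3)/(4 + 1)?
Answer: 14369677/12360 ≈ 1162.6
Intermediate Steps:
h = -8/5 ≈ -1.6000
k(s) = -15
t(U) = 64/25 (t(U) = (-8/5 + 0)**2 = (-8/5)**2 = 64/25)
2984/t(k(0)) + 4681/(-1545) = 2984/(64/25) + 4681/(-1545) = 2984*(25/64) + 4681*(-1/1545) = 9325/8 - 4681/1545 = 14369677/12360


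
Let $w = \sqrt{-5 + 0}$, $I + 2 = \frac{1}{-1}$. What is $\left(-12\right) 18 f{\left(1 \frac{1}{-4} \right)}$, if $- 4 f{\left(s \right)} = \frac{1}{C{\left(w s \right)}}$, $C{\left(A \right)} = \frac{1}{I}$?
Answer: $-162$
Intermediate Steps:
$I = -3$ ($I = -2 + \frac{1}{-1} = -2 - 1 = -3$)
$w = i \sqrt{5}$ ($w = \sqrt{-5} = i \sqrt{5} \approx 2.2361 i$)
$C{\left(A \right)} = - \frac{1}{3}$ ($C{\left(A \right)} = \frac{1}{-3} = - \frac{1}{3}$)
$f{\left(s \right)} = \frac{3}{4}$ ($f{\left(s \right)} = - \frac{1}{4 \left(- \frac{1}{3}\right)} = \left(- \frac{1}{4}\right) \left(-3\right) = \frac{3}{4}$)
$\left(-12\right) 18 f{\left(1 \frac{1}{-4} \right)} = \left(-12\right) 18 \cdot \frac{3}{4} = \left(-216\right) \frac{3}{4} = -162$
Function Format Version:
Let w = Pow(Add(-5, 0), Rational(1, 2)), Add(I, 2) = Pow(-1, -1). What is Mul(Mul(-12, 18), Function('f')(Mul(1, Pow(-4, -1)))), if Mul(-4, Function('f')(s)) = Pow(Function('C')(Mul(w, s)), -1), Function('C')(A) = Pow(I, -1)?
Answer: -162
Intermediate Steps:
I = -3 (I = Add(-2, Pow(-1, -1)) = Add(-2, -1) = -3)
w = Mul(I, Pow(5, Rational(1, 2))) (w = Pow(-5, Rational(1, 2)) = Mul(I, Pow(5, Rational(1, 2))) ≈ Mul(2.2361, I))
Function('C')(A) = Rational(-1, 3) (Function('C')(A) = Pow(-3, -1) = Rational(-1, 3))
Function('f')(s) = Rational(3, 4) (Function('f')(s) = Mul(Rational(-1, 4), Pow(Rational(-1, 3), -1)) = Mul(Rational(-1, 4), -3) = Rational(3, 4))
Mul(Mul(-12, 18), Function('f')(Mul(1, Pow(-4, -1)))) = Mul(Mul(-12, 18), Rational(3, 4)) = Mul(-216, Rational(3, 4)) = -162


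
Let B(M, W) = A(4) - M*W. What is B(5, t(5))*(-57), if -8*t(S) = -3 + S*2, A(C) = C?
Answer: -3819/8 ≈ -477.38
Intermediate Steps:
t(S) = 3/8 - S/4 (t(S) = -(-3 + S*2)/8 = -(-3 + 2*S)/8 = 3/8 - S/4)
B(M, W) = 4 - M*W
B(5, t(5))*(-57) = (4 - 1*5*(3/8 - ¼*5))*(-57) = (4 - 1*5*(3/8 - 5/4))*(-57) = (4 - 1*5*(-7/8))*(-57) = (4 + 35/8)*(-57) = (67/8)*(-57) = -3819/8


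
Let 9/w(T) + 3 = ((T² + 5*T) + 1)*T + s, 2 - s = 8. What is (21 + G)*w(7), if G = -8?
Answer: 117/586 ≈ 0.19966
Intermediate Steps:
s = -6 (s = 2 - 1*8 = 2 - 8 = -6)
w(T) = 9/(-9 + T*(1 + T² + 5*T)) (w(T) = 9/(-3 + (((T² + 5*T) + 1)*T - 6)) = 9/(-3 + ((1 + T² + 5*T)*T - 6)) = 9/(-3 + (T*(1 + T² + 5*T) - 6)) = 9/(-3 + (-6 + T*(1 + T² + 5*T))) = 9/(-9 + T*(1 + T² + 5*T)))
(21 + G)*w(7) = (21 - 8)*(9/(-9 + 7 + 7³ + 5*7²)) = 13*(9/(-9 + 7 + 343 + 5*49)) = 13*(9/(-9 + 7 + 343 + 245)) = 13*(9/586) = 117/586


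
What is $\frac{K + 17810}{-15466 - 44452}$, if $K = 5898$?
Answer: $- \frac{11854}{29959} \approx -0.39567$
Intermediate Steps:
$\frac{K + 17810}{-15466 - 44452} = \frac{5898 + 17810}{-15466 - 44452} = \frac{23708}{-59918} = 23708 \left(- \frac{1}{59918}\right) = - \frac{11854}{29959}$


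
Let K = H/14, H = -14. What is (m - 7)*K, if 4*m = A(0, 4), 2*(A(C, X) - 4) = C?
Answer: 6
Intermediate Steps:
A(C, X) = 4 + C/2
m = 1 (m = (4 + (1/2)*0)/4 = (4 + 0)/4 = (1/4)*4 = 1)
K = -1 (K = -14/14 = -14*1/14 = -1)
(m - 7)*K = (1 - 7)*(-1) = -6*(-1) = 6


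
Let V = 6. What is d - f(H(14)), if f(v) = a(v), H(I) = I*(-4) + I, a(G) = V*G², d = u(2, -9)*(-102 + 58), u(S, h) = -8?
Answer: -10232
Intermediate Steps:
d = 352 (d = -8*(-102 + 58) = -8*(-44) = 352)
a(G) = 6*G²
H(I) = -3*I (H(I) = -4*I + I = -3*I)
f(v) = 6*v²
d - f(H(14)) = 352 - 6*(-3*14)² = 352 - 6*(-42)² = 352 - 6*1764 = 352 - 1*10584 = 352 - 10584 = -10232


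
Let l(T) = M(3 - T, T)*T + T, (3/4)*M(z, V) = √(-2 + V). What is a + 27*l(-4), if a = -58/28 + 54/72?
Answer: -3061/28 - 144*I*√6 ≈ -109.32 - 352.73*I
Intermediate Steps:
a = -37/28 (a = -58*1/28 + 54*(1/72) = -29/14 + ¾ = -37/28 ≈ -1.3214)
M(z, V) = 4*√(-2 + V)/3
l(T) = T + 4*T*√(-2 + T)/3 (l(T) = (4*√(-2 + T)/3)*T + T = 4*T*√(-2 + T)/3 + T = T + 4*T*√(-2 + T)/3)
a + 27*l(-4) = -37/28 + 27*((⅓)*(-4)*(3 + 4*√(-2 - 4))) = -37/28 + 27*((⅓)*(-4)*(3 + 4*√(-6))) = -37/28 + 27*((⅓)*(-4)*(3 + 4*(I*√6))) = -37/28 + 27*((⅓)*(-4)*(3 + 4*I*√6)) = -37/28 + 27*(-4 - 16*I*√6/3) = -37/28 + (-108 - 144*I*√6) = -3061/28 - 144*I*√6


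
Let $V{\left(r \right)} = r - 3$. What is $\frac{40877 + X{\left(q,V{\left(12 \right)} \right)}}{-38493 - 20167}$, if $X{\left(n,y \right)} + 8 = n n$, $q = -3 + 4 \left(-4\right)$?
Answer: $- \frac{589}{838} \approx -0.70286$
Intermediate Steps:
$q = -19$ ($q = -3 - 16 = -19$)
$V{\left(r \right)} = -3 + r$
$X{\left(n,y \right)} = -8 + n^{2}$ ($X{\left(n,y \right)} = -8 + n n = -8 + n^{2}$)
$\frac{40877 + X{\left(q,V{\left(12 \right)} \right)}}{-38493 - 20167} = \frac{40877 - \left(8 - \left(-19\right)^{2}\right)}{-38493 - 20167} = \frac{40877 + \left(-8 + 361\right)}{-58660} = \left(40877 + 353\right) \left(- \frac{1}{58660}\right) = 41230 \left(- \frac{1}{58660}\right) = - \frac{589}{838}$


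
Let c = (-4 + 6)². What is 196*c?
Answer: 784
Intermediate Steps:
c = 4 (c = 2² = 4)
196*c = 196*4 = 784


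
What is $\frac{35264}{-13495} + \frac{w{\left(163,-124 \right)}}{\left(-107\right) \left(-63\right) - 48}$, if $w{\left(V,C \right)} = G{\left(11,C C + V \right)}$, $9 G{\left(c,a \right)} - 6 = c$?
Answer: $- \frac{2123968153}{812898315} \approx -2.6128$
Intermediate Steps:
$G{\left(c,a \right)} = \frac{2}{3} + \frac{c}{9}$
$w{\left(V,C \right)} = \frac{17}{9}$ ($w{\left(V,C \right)} = \frac{2}{3} + \frac{1}{9} \cdot 11 = \frac{2}{3} + \frac{11}{9} = \frac{17}{9}$)
$\frac{35264}{-13495} + \frac{w{\left(163,-124 \right)}}{\left(-107\right) \left(-63\right) - 48} = \frac{35264}{-13495} + \frac{17}{9 \left(\left(-107\right) \left(-63\right) - 48\right)} = 35264 \left(- \frac{1}{13495}\right) + \frac{17}{9 \left(6741 - 48\right)} = - \frac{35264}{13495} + \frac{17}{9 \cdot 6693} = - \frac{35264}{13495} + \frac{17}{9} \cdot \frac{1}{6693} = - \frac{35264}{13495} + \frac{17}{60237} = - \frac{2123968153}{812898315}$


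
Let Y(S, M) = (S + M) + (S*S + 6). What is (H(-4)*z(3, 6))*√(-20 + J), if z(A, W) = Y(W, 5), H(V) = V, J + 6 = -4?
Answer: -212*I*√30 ≈ -1161.2*I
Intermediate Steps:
J = -10 (J = -6 - 4 = -10)
Y(S, M) = 6 + M + S + S² (Y(S, M) = (M + S) + (S² + 6) = (M + S) + (6 + S²) = 6 + M + S + S²)
z(A, W) = 11 + W + W² (z(A, W) = 6 + 5 + W + W² = 11 + W + W²)
(H(-4)*z(3, 6))*√(-20 + J) = (-4*(11 + 6 + 6²))*√(-20 - 10) = (-4*(11 + 6 + 36))*√(-30) = (-4*53)*(I*√30) = -212*I*√30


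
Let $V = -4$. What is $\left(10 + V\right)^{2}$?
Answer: $36$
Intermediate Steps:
$\left(10 + V\right)^{2} = \left(10 - 4\right)^{2} = 6^{2} = 36$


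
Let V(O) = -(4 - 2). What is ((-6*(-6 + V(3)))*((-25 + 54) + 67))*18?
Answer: 82944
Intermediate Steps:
V(O) = -2 (V(O) = -1*2 = -2)
((-6*(-6 + V(3)))*((-25 + 54) + 67))*18 = ((-6*(-6 - 2))*((-25 + 54) + 67))*18 = ((-6*(-8))*(29 + 67))*18 = (48*96)*18 = 4608*18 = 82944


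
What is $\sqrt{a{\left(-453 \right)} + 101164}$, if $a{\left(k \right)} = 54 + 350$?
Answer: $184 \sqrt{3} \approx 318.7$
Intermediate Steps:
$a{\left(k \right)} = 404$
$\sqrt{a{\left(-453 \right)} + 101164} = \sqrt{404 + 101164} = \sqrt{101568} = 184 \sqrt{3}$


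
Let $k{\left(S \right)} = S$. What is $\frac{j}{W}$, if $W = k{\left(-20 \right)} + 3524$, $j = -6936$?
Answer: $- \frac{289}{146} \approx -1.9795$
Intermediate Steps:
$W = 3504$ ($W = -20 + 3524 = 3504$)
$\frac{j}{W} = - \frac{6936}{3504} = \left(-6936\right) \frac{1}{3504} = - \frac{289}{146}$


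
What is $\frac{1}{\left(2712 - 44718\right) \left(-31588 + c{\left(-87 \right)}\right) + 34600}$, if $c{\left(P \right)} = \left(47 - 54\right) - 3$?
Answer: $\frac{1}{1327340188} \approx 7.5339 \cdot 10^{-10}$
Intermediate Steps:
$c{\left(P \right)} = -10$ ($c{\left(P \right)} = -7 - 3 = -10$)
$\frac{1}{\left(2712 - 44718\right) \left(-31588 + c{\left(-87 \right)}\right) + 34600} = \frac{1}{\left(2712 - 44718\right) \left(-31588 - 10\right) + 34600} = \frac{1}{\left(-42006\right) \left(-31598\right) + 34600} = \frac{1}{1327305588 + 34600} = \frac{1}{1327340188}$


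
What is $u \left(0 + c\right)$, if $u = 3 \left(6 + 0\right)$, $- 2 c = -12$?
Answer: $108$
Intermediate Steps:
$c = 6$ ($c = \left(- \frac{1}{2}\right) \left(-12\right) = 6$)
$u = 18$ ($u = 3 \cdot 6 = 18$)
$u \left(0 + c\right) = 18 \left(0 + 6\right) = 18 \cdot 6 = 108$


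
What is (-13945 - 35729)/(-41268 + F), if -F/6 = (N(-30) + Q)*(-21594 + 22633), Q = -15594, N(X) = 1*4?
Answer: -8279/16191132 ≈ -0.00051133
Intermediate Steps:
N(X) = 4
F = 97188060 (F = -6*(4 - 15594)*(-21594 + 22633) = -(-93540)*1039 = -6*(-16198010) = 97188060)
(-13945 - 35729)/(-41268 + F) = (-13945 - 35729)/(-41268 + 97188060) = -49674/97146792 = -49674*1/97146792 = -8279/16191132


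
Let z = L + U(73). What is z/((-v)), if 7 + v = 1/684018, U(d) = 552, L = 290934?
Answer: 199381670748/4788125 ≈ 41641.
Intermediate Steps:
v = -4788125/684018 (v = -7 + 1/684018 = -4788125/684018 ≈ -7.0000)
z = 291486 (z = 290934 + 552 = 291486)
z/((-v)) = 291486/((-1*(-4788125/684018))) = 291486/(4788125/684018) = 291486*(684018/4788125) = 199381670748/4788125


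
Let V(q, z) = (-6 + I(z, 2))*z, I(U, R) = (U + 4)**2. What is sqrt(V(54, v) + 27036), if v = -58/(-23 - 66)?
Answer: 2*sqrt(424234661154)/7921 ≈ 164.46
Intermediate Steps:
v = 58/89 (v = -58/(-89) = -58*(-1/89) = 58/89 ≈ 0.65169)
I(U, R) = (4 + U)**2
V(q, z) = z*(-6 + (4 + z)**2) (V(q, z) = (-6 + (4 + z)**2)*z = z*(-6 + (4 + z)**2))
sqrt(V(54, v) + 27036) = sqrt(58*(-6 + (4 + 58/89)**2)/89 + 27036) = sqrt(58*(-6 + (414/89)**2)/89 + 27036) = sqrt(58*(-6 + 171396/7921)/89 + 27036) = sqrt((58/89)*(123870/7921) + 27036) = sqrt(7184460/704969 + 27036) = sqrt(19066726344/704969) = 2*sqrt(424234661154)/7921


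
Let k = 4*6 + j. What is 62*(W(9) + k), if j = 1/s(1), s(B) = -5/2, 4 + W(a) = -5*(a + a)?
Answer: -21824/5 ≈ -4364.8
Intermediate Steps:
W(a) = -4 - 10*a (W(a) = -4 - 5*(a + a) = -4 - 10*a)
s(B) = -5/2 (s(B) = -5*½ = -5/2)
j = -⅖ (j = 1/(-5/2) = -⅖ ≈ -0.40000)
k = 118/5 (k = 4*6 - ⅖ = 24 - ⅖ = 118/5 ≈ 23.600)
62*(W(9) + k) = 62*((-4 - 10*9) + 118/5) = 62*((-4 - 90) + 118/5) = 62*(-94 + 118/5) = 62*(-352/5) = -21824/5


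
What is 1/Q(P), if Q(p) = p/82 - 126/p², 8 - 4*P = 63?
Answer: -992200/827623 ≈ -1.1989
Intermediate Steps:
P = -55/4 (P = 2 - ¼*63 = 2 - 63/4 = -55/4 ≈ -13.750)
Q(p) = -126/p² + p/82 (Q(p) = p*(1/82) - 126/p² = p/82 - 126/p² = -126/p² + p/82)
1/Q(P) = 1/(-126/(-55/4)² + (1/82)*(-55/4)) = 1/(-126*16/3025 - 55/328) = 1/(-2016/3025 - 55/328) = 1/(-827623/992200) = -992200/827623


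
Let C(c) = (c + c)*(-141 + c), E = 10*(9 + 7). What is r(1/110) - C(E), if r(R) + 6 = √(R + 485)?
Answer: -6086 + √5868610/110 ≈ -6064.0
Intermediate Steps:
r(R) = -6 + √(485 + R) (r(R) = -6 + √(R + 485) = -6 + √(485 + R))
E = 160 (E = 10*16 = 160)
C(c) = 2*c*(-141 + c) (C(c) = (2*c)*(-141 + c) = 2*c*(-141 + c))
r(1/110) - C(E) = (-6 + √(485 + 1/110)) - 2*160*(-141 + 160) = (-6 + √(485 + 1/110)) - 2*160*19 = (-6 + √(53351/110)) - 1*6080 = (-6 + √5868610/110) - 6080 = -6086 + √5868610/110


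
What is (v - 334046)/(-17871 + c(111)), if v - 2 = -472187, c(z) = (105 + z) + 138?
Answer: 806231/17517 ≈ 46.026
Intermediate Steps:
c(z) = 243 + z
v = -472185 (v = 2 - 472187 = -472185)
(v - 334046)/(-17871 + c(111)) = (-472185 - 334046)/(-17871 + (243 + 111)) = -806231/(-17871 + 354) = -806231/(-17517) = -806231*(-1/17517) = 806231/17517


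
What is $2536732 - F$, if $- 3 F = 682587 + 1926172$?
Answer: $\frac{10218955}{3} \approx 3.4063 \cdot 10^{6}$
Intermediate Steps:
$F = - \frac{2608759}{3}$ ($F = - \frac{682587 + 1926172}{3} = \left(- \frac{1}{3}\right) 2608759 = - \frac{2608759}{3} \approx -8.6959 \cdot 10^{5}$)
$2536732 - F = 2536732 - - \frac{2608759}{3} = 2536732 + \frac{2608759}{3} = \frac{10218955}{3}$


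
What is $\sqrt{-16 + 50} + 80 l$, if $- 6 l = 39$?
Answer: $-520 + \sqrt{34} \approx -514.17$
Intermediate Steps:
$l = - \frac{13}{2}$ ($l = \left(- \frac{1}{6}\right) 39 = - \frac{13}{2} \approx -6.5$)
$\sqrt{-16 + 50} + 80 l = \sqrt{-16 + 50} + 80 \left(- \frac{13}{2}\right) = \sqrt{34} - 520 = -520 + \sqrt{34}$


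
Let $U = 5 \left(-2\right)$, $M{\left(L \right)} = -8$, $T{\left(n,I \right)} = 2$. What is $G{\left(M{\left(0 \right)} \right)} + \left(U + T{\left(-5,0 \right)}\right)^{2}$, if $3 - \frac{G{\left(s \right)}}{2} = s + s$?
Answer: $102$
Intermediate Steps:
$U = -10$
$G{\left(s \right)} = 6 - 4 s$ ($G{\left(s \right)} = 6 - 2 \left(s + s\right) = 6 - 2 \cdot 2 s = 6 - 4 s$)
$G{\left(M{\left(0 \right)} \right)} + \left(U + T{\left(-5,0 \right)}\right)^{2} = \left(6 - -32\right) + \left(-10 + 2\right)^{2} = \left(6 + 32\right) + \left(-8\right)^{2} = 38 + 64 = 102$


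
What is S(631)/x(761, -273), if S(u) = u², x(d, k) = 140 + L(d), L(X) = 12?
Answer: 398161/152 ≈ 2619.5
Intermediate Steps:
x(d, k) = 152 (x(d, k) = 140 + 12 = 152)
S(631)/x(761, -273) = 631²/152 = 398161*(1/152) = 398161/152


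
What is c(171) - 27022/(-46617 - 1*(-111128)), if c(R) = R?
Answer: 11004359/64511 ≈ 170.58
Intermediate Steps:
c(171) - 27022/(-46617 - 1*(-111128)) = 171 - 27022/(-46617 - 1*(-111128)) = 171 - 27022/(-46617 + 111128) = 171 - 27022/64511 = 11004359/64511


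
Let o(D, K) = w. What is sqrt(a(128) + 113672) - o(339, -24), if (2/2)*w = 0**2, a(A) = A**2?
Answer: 2*sqrt(32514) ≈ 360.63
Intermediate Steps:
w = 0 (w = 0**2 = 0)
o(D, K) = 0
sqrt(a(128) + 113672) - o(339, -24) = sqrt(128**2 + 113672) - 1*0 = sqrt(16384 + 113672) + 0 = sqrt(130056) + 0 = 2*sqrt(32514) + 0 = 2*sqrt(32514)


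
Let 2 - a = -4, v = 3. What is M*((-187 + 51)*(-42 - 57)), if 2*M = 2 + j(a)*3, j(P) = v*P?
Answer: 376992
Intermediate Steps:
a = 6 (a = 2 - 1*(-4) = 2 + 4 = 6)
j(P) = 3*P
M = 28 (M = (2 + (3*6)*3)/2 = (2 + 18*3)/2 = (2 + 54)/2 = (½)*56 = 28)
M*((-187 + 51)*(-42 - 57)) = 28*((-187 + 51)*(-42 - 57)) = 28*(-136*(-99)) = 28*13464 = 376992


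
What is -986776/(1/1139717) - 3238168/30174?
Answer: -16967524885767188/15087 ≈ -1.1246e+12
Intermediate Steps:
-986776/(1/1139717) - 3238168/30174 = -986776/1/1139717 - 3238168*1/30174 = -986776*1139717 - 1619084/15087 = -1124645382392 - 1619084/15087 = -16967524885767188/15087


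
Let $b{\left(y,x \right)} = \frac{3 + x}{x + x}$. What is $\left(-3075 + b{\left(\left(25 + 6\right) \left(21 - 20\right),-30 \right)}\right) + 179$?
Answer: $- \frac{57911}{20} \approx -2895.6$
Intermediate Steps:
$b{\left(y,x \right)} = \frac{3 + x}{2 x}$
$\left(-3075 + b{\left(\left(25 + 6\right) \left(21 - 20\right),-30 \right)}\right) + 179 = \left(-3075 + \frac{3 - 30}{2 \left(-30\right)}\right) + 179 = \left(-3075 + \frac{1}{2} \left(- \frac{1}{30}\right) \left(-27\right)\right) + 179 = \left(-3075 + \frac{9}{20}\right) + 179 = - \frac{61491}{20} + 179 = - \frac{57911}{20}$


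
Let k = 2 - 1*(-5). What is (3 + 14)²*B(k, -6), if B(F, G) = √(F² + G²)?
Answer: 289*√85 ≈ 2664.4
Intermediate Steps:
k = 7 (k = 2 + 5 = 7)
(3 + 14)²*B(k, -6) = (3 + 14)²*√(7² + (-6)²) = 17²*√(49 + 36) = 289*√85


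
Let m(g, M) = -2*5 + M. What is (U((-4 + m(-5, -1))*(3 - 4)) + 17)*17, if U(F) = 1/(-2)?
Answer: 561/2 ≈ 280.50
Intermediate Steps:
m(g, M) = -10 + M
U(F) = -½
(U((-4 + m(-5, -1))*(3 - 4)) + 17)*17 = (-½ + 17)*17 = (33/2)*17 = 561/2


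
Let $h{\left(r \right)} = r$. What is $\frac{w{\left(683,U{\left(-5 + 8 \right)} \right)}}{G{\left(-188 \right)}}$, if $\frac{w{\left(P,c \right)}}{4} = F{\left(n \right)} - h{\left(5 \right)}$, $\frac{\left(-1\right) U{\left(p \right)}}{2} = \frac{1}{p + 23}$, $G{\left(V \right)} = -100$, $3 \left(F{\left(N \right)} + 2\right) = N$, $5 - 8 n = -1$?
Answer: $\frac{27}{100} \approx 0.27$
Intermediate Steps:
$n = \frac{3}{4}$ ($n = \frac{5}{8} - - \frac{1}{8} = \frac{5}{8} + \frac{1}{8} = \frac{3}{4} \approx 0.75$)
$F{\left(N \right)} = -2 + \frac{N}{3}$
$U{\left(p \right)} = - \frac{2}{23 + p}$ ($U{\left(p \right)} = - \frac{2}{p + 23} = - \frac{2}{23 + p}$)
$w{\left(P,c \right)} = -27$ ($w{\left(P,c \right)} = 4 \left(\left(-2 + \frac{1}{3} \cdot \frac{3}{4}\right) - 5\right) = 4 \left(\left(-2 + \frac{1}{4}\right) - 5\right) = 4 \left(- \frac{7}{4} - 5\right) = 4 \left(- \frac{27}{4}\right) = -27$)
$\frac{w{\left(683,U{\left(-5 + 8 \right)} \right)}}{G{\left(-188 \right)}} = - \frac{27}{-100} = \left(-27\right) \left(- \frac{1}{100}\right) = \frac{27}{100}$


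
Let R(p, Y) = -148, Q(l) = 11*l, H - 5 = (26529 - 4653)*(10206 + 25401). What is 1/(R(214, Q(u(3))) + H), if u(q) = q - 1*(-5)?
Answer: 1/778938589 ≈ 1.2838e-9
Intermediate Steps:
u(q) = 5 + q (u(q) = q + 5 = 5 + q)
H = 778938737 (H = 5 + (26529 - 4653)*(10206 + 25401) = 5 + 21876*35607 = 5 + 778938732 = 778938737)
1/(R(214, Q(u(3))) + H) = 1/(-148 + 778938737) = 1/778938589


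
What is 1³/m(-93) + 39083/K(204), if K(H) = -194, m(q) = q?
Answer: -3634913/18042 ≈ -201.47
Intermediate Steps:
1³/m(-93) + 39083/K(204) = 1³/(-93) + 39083/(-194) = 1*(-1/93) + 39083*(-1/194) = -1/93 - 39083/194 = -3634913/18042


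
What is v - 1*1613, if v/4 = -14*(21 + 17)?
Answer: -3741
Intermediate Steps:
v = -2128 (v = 4*(-14*(21 + 17)) = 4*(-14*38) = 4*(-532) = -2128)
v - 1*1613 = -2128 - 1*1613 = -2128 - 1613 = -3741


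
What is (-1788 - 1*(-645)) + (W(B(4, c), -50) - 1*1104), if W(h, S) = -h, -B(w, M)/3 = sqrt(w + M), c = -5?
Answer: -2247 + 3*I ≈ -2247.0 + 3.0*I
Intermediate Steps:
B(w, M) = -3*sqrt(M + w) (B(w, M) = -3*sqrt(w + M) = -3*sqrt(M + w))
(-1788 - 1*(-645)) + (W(B(4, c), -50) - 1*1104) = (-1788 - 1*(-645)) + (-(-3)*sqrt(-5 + 4) - 1*1104) = (-1788 + 645) + (-(-3)*sqrt(-1) - 1104) = -1143 + (-(-3)*I - 1104) = -1143 + (3*I - 1104) = -1143 + (-1104 + 3*I) = -2247 + 3*I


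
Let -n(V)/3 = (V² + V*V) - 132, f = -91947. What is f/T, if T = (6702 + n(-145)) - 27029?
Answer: 91947/146081 ≈ 0.62943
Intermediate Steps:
n(V) = 396 - 6*V² (n(V) = -3*((V² + V*V) - 132) = -3*((V² + V²) - 132) = -3*(2*V² - 132) = -3*(-132 + 2*V²) = 396 - 6*V²)
T = -146081 (T = (6702 + (396 - 6*(-145)²)) - 27029 = (6702 + (396 - 6*21025)) - 27029 = (6702 + (396 - 126150)) - 27029 = (6702 - 125754) - 27029 = -119052 - 27029 = -146081)
f/T = -91947/(-146081) = -91947*(-1/146081) = 91947/146081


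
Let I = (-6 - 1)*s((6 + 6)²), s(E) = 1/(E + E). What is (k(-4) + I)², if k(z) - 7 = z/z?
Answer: 5276209/82944 ≈ 63.612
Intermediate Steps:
s(E) = 1/(2*E)
I = -7/288 (I = (-6 - 1)*(1/(2*((6 + 6)²))) = -7/(2*(12²)) = -7/(2*144) = -7*1/288 = -7/288 ≈ -0.024306)
k(z) = 8 (k(z) = 7 + z/z = 7 + 1 = 8)
(k(-4) + I)² = (8 - 7/288)² = (2297/288)² = 5276209/82944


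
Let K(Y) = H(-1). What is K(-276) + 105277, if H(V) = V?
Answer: 105276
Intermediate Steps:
K(Y) = -1
K(-276) + 105277 = -1 + 105277 = 105276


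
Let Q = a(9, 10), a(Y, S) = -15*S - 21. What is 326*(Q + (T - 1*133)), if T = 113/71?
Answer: -6999546/71 ≈ -98585.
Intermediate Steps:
T = 113/71 (T = 113*(1/71) = 113/71 ≈ 1.5915)
a(Y, S) = -21 - 15*S
Q = -171 (Q = -21 - 15*10 = -21 - 150 = -171)
326*(Q + (T - 1*133)) = 326*(-171 + (113/71 - 1*133)) = 326*(-171 + (113/71 - 133)) = 326*(-171 - 9330/71) = 326*(-21471/71) = -6999546/71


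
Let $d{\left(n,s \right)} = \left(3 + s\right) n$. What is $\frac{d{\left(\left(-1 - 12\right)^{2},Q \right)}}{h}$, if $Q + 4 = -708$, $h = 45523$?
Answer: $- \frac{119821}{45523} \approx -2.6321$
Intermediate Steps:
$Q = -712$ ($Q = -4 - 708 = -712$)
$d{\left(n,s \right)} = n \left(3 + s\right)$
$\frac{d{\left(\left(-1 - 12\right)^{2},Q \right)}}{h} = \frac{\left(-1 - 12\right)^{2} \left(3 - 712\right)}{45523} = \left(-13\right)^{2} \left(-709\right) \frac{1}{45523} = 169 \left(-709\right) \frac{1}{45523} = \left(-119821\right) \frac{1}{45523} = - \frac{119821}{45523}$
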